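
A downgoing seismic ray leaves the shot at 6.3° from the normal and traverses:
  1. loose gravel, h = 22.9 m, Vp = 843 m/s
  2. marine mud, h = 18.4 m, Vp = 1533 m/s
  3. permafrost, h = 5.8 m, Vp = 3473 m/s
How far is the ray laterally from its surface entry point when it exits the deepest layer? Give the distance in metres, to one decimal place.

9.2 m

Apply Snell's law at each interface; in layer i the horizontal offset is hᵢ·tan θᵢ.
Layer 1: θ = 6.30°; offset = 22.9·tan 6.30° = 2.528 m.
Layer 2: sin θ = 1533·sin 6.3°/843 = 0.1996, θ = 11.51°; offset = 18.4·tan 11.51° = 3.747 m.
Layer 3: sin θ = 3473·sin 6.3°/843 = 0.4521, θ = 26.88°; offset = 5.8·tan 26.88° = 2.940 m.
Total horizontal offset = 9.215 m.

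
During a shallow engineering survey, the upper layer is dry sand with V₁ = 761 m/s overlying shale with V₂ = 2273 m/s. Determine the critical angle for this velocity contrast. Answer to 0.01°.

At critical incidence the refracted ray runs along the interface (θ₂ = 90°), so sin θ_c = V₁/V₂.
θ_c = arcsin(761/2273) = arcsin 0.3348 = 19.56°.

19.56°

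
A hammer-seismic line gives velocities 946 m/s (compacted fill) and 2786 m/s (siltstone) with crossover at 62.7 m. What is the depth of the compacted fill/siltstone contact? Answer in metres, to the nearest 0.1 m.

22.0 m

x_cross = 2h·√((V₂+V₁)/(V₂−V₁)) → h = x_cross / (2·√((V₂+V₁)/(V₂−V₁))).
√((V₂+V₁)/(V₂−V₁)) = √((2786+946)/(2786−946)) = 1.4242.
h = 62.7 / (2·1.4242) = 22.01 m.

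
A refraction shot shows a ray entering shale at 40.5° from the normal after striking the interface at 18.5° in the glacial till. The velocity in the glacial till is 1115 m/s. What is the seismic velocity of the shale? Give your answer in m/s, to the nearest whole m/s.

sin 18.5° = 0.3173; sin 40.5° = 0.6494.
V₂ = V₁·(sin θ₂/sin θ₁) = 1115·(0.6494/0.3173) = 2282.14 m/s.

2282 m/s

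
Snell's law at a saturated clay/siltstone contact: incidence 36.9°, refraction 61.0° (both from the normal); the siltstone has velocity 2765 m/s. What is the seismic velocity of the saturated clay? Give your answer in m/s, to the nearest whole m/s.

Snell's law: sin 36.9°/V₁ = sin 61.0°/V₂.
V₁ = V₂·sin 36.9°/sin 61.0° = 2765 × 0.6865 = 1898.15 m/s.

1898 m/s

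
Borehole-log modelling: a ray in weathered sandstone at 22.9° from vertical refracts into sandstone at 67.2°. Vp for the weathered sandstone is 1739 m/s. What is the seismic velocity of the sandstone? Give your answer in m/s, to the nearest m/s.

4120 m/s

Snell's law: sin 22.9°/V₁ = sin 67.2°/V₂.
V₂ = V₁·sin 67.2°/sin 22.9° = 1739 × 2.3691 = 4119.82 m/s.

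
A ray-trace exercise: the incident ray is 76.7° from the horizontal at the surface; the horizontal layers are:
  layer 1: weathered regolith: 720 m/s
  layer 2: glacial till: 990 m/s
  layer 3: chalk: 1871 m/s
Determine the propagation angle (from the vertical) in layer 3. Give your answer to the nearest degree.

From the normal: θ₁ = 90° − 76.7° = 13.3°.
Ray parameter p = sin 13.3° / 720 = 3.1951e-04 s/m.
sin θ_3 = p·V_3 = 3.1951e-04 × 1871 = 0.5978.
θ_3 = arcsin 0.5978 = 36.71°.

37°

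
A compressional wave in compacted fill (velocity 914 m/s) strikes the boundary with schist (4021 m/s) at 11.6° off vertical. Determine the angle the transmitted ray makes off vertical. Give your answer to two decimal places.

62.20°

sin θ₁/V₁ = sin θ₂/V₂ ⇒ sin θ₂ = 4021·sin 11.6°/914 = 4021·0.2011/914 = 0.8846.
θ₂ = arcsin 0.8846 = 62.20° from the normal.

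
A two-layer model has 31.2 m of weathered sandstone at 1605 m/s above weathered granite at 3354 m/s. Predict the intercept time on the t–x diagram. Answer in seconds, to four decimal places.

0.0341 s

tᵢ = 2h·√(V₂²−V₁²)/(V₁V₂).
√(V₂²−V₁²) = √(3354²−1605²) = 2945.0 m/s.
tᵢ = 2·31.2·2945.0/(1605·3354) = 0.03414 s.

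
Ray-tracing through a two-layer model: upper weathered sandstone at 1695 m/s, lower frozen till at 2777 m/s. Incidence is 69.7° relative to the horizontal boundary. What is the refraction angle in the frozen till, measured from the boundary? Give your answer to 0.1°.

55.4°

Angle from the normal: 90° − 69.7° = 20.3°.
sin θ₁/V₁ = sin θ₂/V₂ ⇒ sin θ₂ = 2777·sin 20.3°/1695 = 2777·0.3469/1695 = 0.5684.
θ₂ = arcsin 0.5684 = 34.64° from the normal.
From the interface: 90° − 34.64° = 55.36°.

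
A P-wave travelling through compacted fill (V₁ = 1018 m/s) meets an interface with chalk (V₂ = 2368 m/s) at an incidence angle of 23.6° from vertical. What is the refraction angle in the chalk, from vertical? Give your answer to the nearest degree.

Snell's law: sin θ₂ = (V₂/V₁)·sin θ₁ = (2368/1018)·sin 23.6° = 0.9313.
θ₂ = arcsin 0.9313 = 68.63° from the normal.

69°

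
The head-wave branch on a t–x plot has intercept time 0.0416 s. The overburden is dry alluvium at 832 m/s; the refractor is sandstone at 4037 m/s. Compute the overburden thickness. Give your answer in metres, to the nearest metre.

h = tᵢ·V₁·V₂ / (2·√(V₂²−V₁²)).
√(V₂²−V₁²) = √(4037² − 832²) = 3950.3 m/s.
h = 0.0416 s × 832 × 4037 / (2 × 3950.3) = 17.69 m.

18 m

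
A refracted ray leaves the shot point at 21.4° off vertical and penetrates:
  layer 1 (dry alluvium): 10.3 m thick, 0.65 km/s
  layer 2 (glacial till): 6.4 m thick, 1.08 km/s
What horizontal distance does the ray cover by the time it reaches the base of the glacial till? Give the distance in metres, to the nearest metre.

9 m

p = sin θ₁/V₁ = sin 21.4°/0.65 = 5.6135e-01 s/km is conserved through the stack.
Layer 1: θ = 21.40°; offset = 10.3·tan 21.40° = 4.037 m.
Layer 2: sin θ = p·1.08 = 0.6063 → θ = 37.32°; offset = 6.4·tan 37.32° = 4.879 m.
Σ offsets = 8.915 m.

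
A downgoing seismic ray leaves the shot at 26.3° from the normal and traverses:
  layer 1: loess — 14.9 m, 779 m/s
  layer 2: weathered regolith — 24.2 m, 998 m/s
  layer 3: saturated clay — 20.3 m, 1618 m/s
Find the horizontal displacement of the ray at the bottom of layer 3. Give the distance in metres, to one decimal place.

71.8 m

p = sin θ₁/V₁ = sin 26.3°/779 = 5.6877e-04 s/m is conserved through the stack.
Layer 1: θ = 26.30°; offset = 14.9·tan 26.30° = 7.364 m.
Layer 2: sin θ = p·998 = 0.5676 → θ = 34.59°; offset = 24.2·tan 34.59° = 16.685 m.
Layer 3: sin θ = p·1618 = 0.9203 → θ = 66.97°; offset = 20.3·tan 66.97° = 47.744 m.
Total horizontal offset = 71.793 m.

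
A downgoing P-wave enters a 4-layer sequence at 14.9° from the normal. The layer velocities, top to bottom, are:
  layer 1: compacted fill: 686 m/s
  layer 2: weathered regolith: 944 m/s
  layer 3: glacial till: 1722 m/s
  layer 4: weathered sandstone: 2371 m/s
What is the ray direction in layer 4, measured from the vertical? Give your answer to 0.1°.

Ray parameter p = sin 14.9° / 686 = 3.7483e-04 s/m.
sin θ_4 = p·V_4 = 3.7483e-04 × 2371 = 0.8887.
θ_4 = 62.71° from the vertical.

62.7°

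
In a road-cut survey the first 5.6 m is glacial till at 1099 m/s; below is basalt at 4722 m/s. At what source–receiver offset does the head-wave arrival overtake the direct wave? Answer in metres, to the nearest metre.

θ_c = arcsin(1099/4722) = 13.46°, so cos θ_c = 0.9725 and tᵢ = 2h cos θ_c/V₁ = 0.0099 s.
At crossover x/V₁ = x/V₂ + tᵢ ⇒ x = tᵢ/(1/V₁ − 1/V₂) = 0.00991/(9.0992e-04 − 2.1177e-04) = 14.20 m.

14 m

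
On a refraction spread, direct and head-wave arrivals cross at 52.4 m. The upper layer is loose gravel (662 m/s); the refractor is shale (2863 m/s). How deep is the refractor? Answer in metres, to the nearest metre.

h = (x_cross/2)·√((V₂−V₁)/(V₂+V₁)).
(V₂−V₁)/(V₂+V₁) = (2863−662)/(2863+662) = 0.6244; √ = 0.7902.
h = (52.4/2)·0.7902 = 20.70 m.

21 m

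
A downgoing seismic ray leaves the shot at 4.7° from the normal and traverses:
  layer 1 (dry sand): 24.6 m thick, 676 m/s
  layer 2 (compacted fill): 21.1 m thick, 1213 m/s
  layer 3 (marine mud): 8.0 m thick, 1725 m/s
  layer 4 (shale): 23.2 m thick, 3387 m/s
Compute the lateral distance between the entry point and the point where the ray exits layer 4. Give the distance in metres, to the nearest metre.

17 m

p = sin θ₁/V₁ = sin 4.7°/676 = 1.2121e-04 s/m is conserved through the stack.
Layer 1: θ = 4.70°; offset = 24.6·tan 4.70° = 2.022 m.
Layer 2: sin θ = p·1213 = 0.1470 → θ = 8.45°; offset = 21.1·tan 8.45° = 3.136 m.
Layer 3: sin θ = p·1725 = 0.2091 → θ = 12.07°; offset = 8.0·tan 12.07° = 1.711 m.
Layer 4: sin θ = p·3387 = 0.4105 → θ = 24.24°; offset = 23.2·tan 24.24° = 10.445 m.
Σ offsets = 17.315 m.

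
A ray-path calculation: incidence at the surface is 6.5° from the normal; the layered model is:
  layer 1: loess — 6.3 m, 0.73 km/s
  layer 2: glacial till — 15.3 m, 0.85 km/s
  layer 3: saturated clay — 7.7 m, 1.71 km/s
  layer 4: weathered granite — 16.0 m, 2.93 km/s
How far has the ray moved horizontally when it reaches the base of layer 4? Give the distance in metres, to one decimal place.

p = sin θ₁/V₁ = sin 6.5°/0.73 = 1.5507e-01 s/km is conserved through the stack.
Layer 1: θ = 6.50°; offset = 6.3·tan 6.50° = 0.718 m.
Layer 2: sin θ = p·0.85 = 0.1318 → θ = 7.57°; offset = 15.3·tan 7.57° = 2.034 m.
Layer 3: sin θ = p·1.71 = 0.2652 → θ = 15.38°; offset = 7.7·tan 15.38° = 2.118 m.
Layer 4: sin θ = p·2.93 = 0.4544 → θ = 27.02°; offset = 16.0·tan 27.02° = 8.161 m.
Total horizontal offset = 13.031 m.

13.0 m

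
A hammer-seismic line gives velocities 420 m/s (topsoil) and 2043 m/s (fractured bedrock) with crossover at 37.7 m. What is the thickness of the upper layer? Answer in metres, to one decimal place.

x_cross = 2h·√((V₂+V₁)/(V₂−V₁)) → h = x_cross / (2·√((V₂+V₁)/(V₂−V₁))).
√((V₂+V₁)/(V₂−V₁)) = √((2043+420)/(2043−420)) = 1.2319.
h = 37.7 / (2·1.2319) = 15.30 m.

15.3 m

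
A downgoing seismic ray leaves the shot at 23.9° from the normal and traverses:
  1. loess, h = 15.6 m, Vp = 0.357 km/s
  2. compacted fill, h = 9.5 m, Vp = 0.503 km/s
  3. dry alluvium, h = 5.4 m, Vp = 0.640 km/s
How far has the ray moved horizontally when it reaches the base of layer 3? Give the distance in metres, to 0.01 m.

p = sin θ₁/V₁ = sin 23.9°/0.357 = 1.1349e+00 s/km is conserved through the stack.
Layer 1: θ = 23.90°; offset = 15.6·tan 23.90° = 6.9130 m.
Layer 2: sin θ = p·0.503 = 0.5708 → θ = 34.81°; offset = 9.5·tan 34.81° = 6.6047 m.
Layer 3: sin θ = p·0.640 = 0.7263 → θ = 46.58°; offset = 5.4·tan 46.58° = 5.7058 m.
Σ offsets = 19.2235 m.

19.22 m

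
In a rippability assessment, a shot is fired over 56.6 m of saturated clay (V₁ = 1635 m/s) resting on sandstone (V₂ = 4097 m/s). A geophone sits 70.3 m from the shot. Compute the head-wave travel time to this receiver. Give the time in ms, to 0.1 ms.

θ_c = arcsin(V₁/V₂) = arcsin(1635/4097) = 23.52°, cos θ_c = 0.9169.
Intercept time tᵢ = 2h cos θ_c / V₁ = 2·56.6·0.9169/1635 = 0.06348 s.
t = x/V₂ + tᵢ = 70.3/4097 + 0.06348 = 0.08064 s.

80.6 ms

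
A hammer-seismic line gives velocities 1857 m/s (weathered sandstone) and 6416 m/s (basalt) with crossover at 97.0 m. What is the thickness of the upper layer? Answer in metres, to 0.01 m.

36.00 m

x_cross = 2h·√((V₂+V₁)/(V₂−V₁)) → h = x_cross / (2·√((V₂+V₁)/(V₂−V₁))).
√((V₂+V₁)/(V₂−V₁)) = √((6416+1857)/(6416−1857)) = 1.3471.
h = 97.0 / (2·1.3471) = 36.00 m.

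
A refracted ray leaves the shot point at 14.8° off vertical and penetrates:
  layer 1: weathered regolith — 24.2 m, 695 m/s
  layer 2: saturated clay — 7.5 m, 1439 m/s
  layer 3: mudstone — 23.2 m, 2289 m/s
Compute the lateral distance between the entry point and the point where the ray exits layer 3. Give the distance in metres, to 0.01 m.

Apply Snell's law at each interface; in layer i the horizontal offset is hᵢ·tan θᵢ.
Layer 1: θ = 14.80°; offset = 24.2·tan 14.80° = 6.3939 m.
Layer 2: sin θ = 1439·sin 14.8°/695 = 0.5289, θ = 31.93°; offset = 7.5·tan 31.93° = 4.6740 m.
Layer 3: sin θ = 2289·sin 14.8°/695 = 0.8413, θ = 57.28°; offset = 23.2·tan 57.28° = 36.1092 m.
Summing the layer offsets gives 47.1772 m.

47.18 m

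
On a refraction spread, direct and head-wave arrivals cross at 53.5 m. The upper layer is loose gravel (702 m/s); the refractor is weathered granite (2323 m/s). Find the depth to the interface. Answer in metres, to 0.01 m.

x_cross = 2h·√((V₂+V₁)/(V₂−V₁)) → h = x_cross / (2·√((V₂+V₁)/(V₂−V₁))).
√((V₂+V₁)/(V₂−V₁)) = √((2323+702)/(2323−702)) = 1.3661.
h = 53.5 / (2·1.3661) = 19.58 m.

19.58 m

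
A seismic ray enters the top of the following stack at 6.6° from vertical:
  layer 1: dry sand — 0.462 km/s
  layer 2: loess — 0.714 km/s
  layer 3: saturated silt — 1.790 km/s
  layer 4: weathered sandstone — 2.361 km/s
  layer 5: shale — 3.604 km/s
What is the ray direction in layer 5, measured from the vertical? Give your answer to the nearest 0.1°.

Ray parameter p = sin 6.6° / 0.462 = 2.4878e-01 s/km.
sin θ_5 = p·V_5 = 2.4878e-01 × 3.604 = 0.8966.
θ_5 = arcsin 0.8966 = 63.72°.

63.7°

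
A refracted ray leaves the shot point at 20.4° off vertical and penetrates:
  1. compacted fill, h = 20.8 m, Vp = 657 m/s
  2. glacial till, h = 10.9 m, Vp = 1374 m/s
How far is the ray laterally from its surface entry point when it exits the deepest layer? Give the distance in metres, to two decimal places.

19.34 m

p = sin θ₁/V₁ = sin 20.4°/657 = 5.3055e-04 s/m is conserved through the stack.
Layer 1: θ = 20.40°; offset = 20.8·tan 20.40° = 7.7355 m.
Layer 2: sin θ = p·1374 = 0.7290 → θ = 46.80°; offset = 10.9·tan 46.80° = 11.6076 m.
Σ offsets = 19.3431 m.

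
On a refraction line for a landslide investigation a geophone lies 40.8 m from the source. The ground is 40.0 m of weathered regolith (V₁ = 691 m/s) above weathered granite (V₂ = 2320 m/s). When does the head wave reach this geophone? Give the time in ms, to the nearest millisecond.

128 ms

θ_c = arcsin(V₁/V₂) = arcsin(691/2320) = 17.33°, cos θ_c = 0.9546.
Intercept time tᵢ = 2h cos θ_c / V₁ = 2·40.0·0.9546/691 = 0.11052 s.
t = x/V₂ + tᵢ = 40.8/2320 + 0.11052 = 0.12811 s.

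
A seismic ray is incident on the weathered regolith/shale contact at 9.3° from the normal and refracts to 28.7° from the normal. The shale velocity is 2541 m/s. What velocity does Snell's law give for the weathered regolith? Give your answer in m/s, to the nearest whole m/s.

sin 9.3° = 0.1616; sin 28.7° = 0.4802.
V₁ = V₂·(sin θ₁/sin θ₂) = 2541·(0.1616/0.4802) = 855.09 m/s.

855 m/s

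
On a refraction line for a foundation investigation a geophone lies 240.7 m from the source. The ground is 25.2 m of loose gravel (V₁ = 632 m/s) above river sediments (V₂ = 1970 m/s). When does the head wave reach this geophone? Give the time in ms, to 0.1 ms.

197.7 ms

θ_c = arcsin(V₁/V₂) = arcsin(632/1970) = 18.71°, cos θ_c = 0.9471.
Intercept time tᵢ = 2h cos θ_c / V₁ = 2·25.2·0.9471/632 = 0.07553 s.
t = x/V₂ + tᵢ = 240.7/1970 + 0.07553 = 0.19771 s.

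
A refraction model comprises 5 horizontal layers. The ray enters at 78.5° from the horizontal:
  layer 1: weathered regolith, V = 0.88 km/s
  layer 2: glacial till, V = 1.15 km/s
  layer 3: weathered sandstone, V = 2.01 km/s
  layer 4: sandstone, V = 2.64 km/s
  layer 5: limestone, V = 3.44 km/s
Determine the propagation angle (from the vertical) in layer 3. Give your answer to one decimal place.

From the normal: θ₁ = 90° − 78.5° = 11.5°.
Ray parameter p = sin 11.5° / 0.88 = 2.2655e-01 s/km.
sin θ_3 = p·V_3 = 2.2655e-01 × 2.01 = 0.4554.
θ_3 = arcsin 0.4554 = 27.09°.

27.1°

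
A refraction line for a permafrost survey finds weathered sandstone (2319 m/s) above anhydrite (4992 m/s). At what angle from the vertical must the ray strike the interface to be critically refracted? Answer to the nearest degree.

28°

Critical incidence: sin θ_c = V₁/V₂ = 2319/4992 = 0.4645.
θ_c = arcsin 0.4645 = 27.68°.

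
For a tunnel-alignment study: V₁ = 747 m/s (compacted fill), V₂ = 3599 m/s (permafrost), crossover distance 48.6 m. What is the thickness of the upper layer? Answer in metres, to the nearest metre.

h = (x_cross/2)·√((V₂−V₁)/(V₂+V₁)).
(V₂−V₁)/(V₂+V₁) = (3599−747)/(3599+747) = 0.6562; √ = 0.8101.
h = (48.6/2)·0.8101 = 19.69 m.

20 m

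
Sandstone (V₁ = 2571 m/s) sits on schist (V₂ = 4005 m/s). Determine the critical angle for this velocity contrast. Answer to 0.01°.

At critical incidence the refracted ray runs along the interface (θ₂ = 90°), so sin θ_c = V₁/V₂.
θ_c = arcsin(2571/4005) = arcsin 0.6419 = 39.94°.

39.94°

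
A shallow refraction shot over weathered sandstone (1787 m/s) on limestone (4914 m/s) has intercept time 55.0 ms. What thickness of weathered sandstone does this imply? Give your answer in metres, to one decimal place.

52.8 m

h = tᵢ·V₁·V₂ / (2·√(V₂²−V₁²)).
√(V₂²−V₁²) = √(4914² − 1787²) = 4577.6 m/s.
h = 0.055 s × 1787 × 4914 / (2 × 4577.6) = 52.75 m.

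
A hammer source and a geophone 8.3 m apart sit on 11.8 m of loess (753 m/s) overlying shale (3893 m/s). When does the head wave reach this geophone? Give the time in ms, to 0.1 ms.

t = x/V₂ + 2h·√(V₂²−V₁²)/(V₁V₂).
√(V₂²−V₁²) = √(3893²−753²) = 3819.5 m/s; delay term = 2·11.8·3819.5/(753·3893) = 0.03075 s.
t = 8.3/3893 + 0.03075 = 0.03288 s.

32.9 ms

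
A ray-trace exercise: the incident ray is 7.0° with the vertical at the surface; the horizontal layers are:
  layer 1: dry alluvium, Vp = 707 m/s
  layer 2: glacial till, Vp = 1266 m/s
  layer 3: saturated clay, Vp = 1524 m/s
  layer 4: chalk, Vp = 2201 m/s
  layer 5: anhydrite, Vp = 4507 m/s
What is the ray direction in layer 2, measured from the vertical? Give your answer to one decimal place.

Snell's law across each interface conserves sin θ / V, so sin θ_2 = V_2·sin θ₁/V₁.
sin θ_2 = 1266 × sin 7.0° / 707 = 0.2182.
θ_2 = 12.60° from the vertical.

12.6°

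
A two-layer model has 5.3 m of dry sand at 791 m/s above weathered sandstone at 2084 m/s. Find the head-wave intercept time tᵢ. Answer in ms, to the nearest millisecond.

12 ms

tᵢ = 2h·√(V₂²−V₁²)/(V₁V₂).
√(V₂²−V₁²) = √(2084²−791²) = 1928.0 m/s.
tᵢ = 2·5.3·1928.0/(791·2084) = 0.01240 s.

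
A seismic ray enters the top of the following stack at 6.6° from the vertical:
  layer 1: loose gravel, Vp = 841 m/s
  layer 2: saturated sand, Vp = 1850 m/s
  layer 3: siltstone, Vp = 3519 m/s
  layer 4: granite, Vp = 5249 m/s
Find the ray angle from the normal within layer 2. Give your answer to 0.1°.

14.6°

Snell's law across each interface conserves sin θ / V, so sin θ_2 = V_2·sin θ₁/V₁.
sin θ_2 = 1850 × sin 6.6° / 841 = 0.2528.
θ_2 = 14.65° from the vertical.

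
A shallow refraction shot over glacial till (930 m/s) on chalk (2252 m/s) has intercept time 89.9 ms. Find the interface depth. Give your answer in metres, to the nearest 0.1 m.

θ_c = arcsin(930/2252) = 24.39°; cos θ_c = 0.9107.
tᵢ = 2h cos θ_c/V₁ ⇒ h = tᵢ·V₁/(2 cos θ_c) = 0.0899·930/(2·0.9107) = 45.90 m.

45.9 m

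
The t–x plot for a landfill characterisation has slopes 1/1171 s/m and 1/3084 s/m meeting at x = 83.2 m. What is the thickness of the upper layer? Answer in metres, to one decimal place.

x_cross = 2h·√((V₂+V₁)/(V₂−V₁)) → h = x_cross / (2·√((V₂+V₁)/(V₂−V₁))).
√((V₂+V₁)/(V₂−V₁)) = √((3084+1171)/(3084−1171)) = 1.4914.
h = 83.2 / (2·1.4914) = 27.89 m.

27.9 m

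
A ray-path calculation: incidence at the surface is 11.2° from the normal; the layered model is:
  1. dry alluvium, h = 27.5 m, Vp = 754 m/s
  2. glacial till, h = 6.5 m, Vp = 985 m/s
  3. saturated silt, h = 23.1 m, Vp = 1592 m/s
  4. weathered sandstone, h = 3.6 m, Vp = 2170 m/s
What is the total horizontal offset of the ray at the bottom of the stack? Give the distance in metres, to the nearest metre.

Apply Snell's law at each interface; in layer i the horizontal offset is hᵢ·tan θᵢ.
Layer 1: θ = 11.20°; offset = 27.5·tan 11.20° = 5.445 m.
Layer 2: sin θ = 985·sin 11.2°/754 = 0.2537, θ = 14.70°; offset = 6.5·tan 14.70° = 1.705 m.
Layer 3: sin θ = 1592·sin 11.2°/754 = 0.4101, θ = 24.21°; offset = 23.1·tan 24.21° = 10.387 m.
Layer 4: sin θ = 2170·sin 11.2°/754 = 0.5590, θ = 33.99°; offset = 3.6·tan 33.99° = 2.427 m.
Summing the layer offsets gives 19.964 m.

20 m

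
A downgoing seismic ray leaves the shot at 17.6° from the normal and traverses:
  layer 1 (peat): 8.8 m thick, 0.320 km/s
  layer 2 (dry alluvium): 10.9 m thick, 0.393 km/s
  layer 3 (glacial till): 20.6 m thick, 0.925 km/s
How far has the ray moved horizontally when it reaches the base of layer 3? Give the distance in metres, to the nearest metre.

Apply Snell's law at each interface; in layer i the horizontal offset is hᵢ·tan θᵢ.
Layer 1: θ = 17.60°; offset = 8.8·tan 17.60° = 2.792 m.
Layer 2: sin θ = 0.393·sin 17.6°/0.320 = 0.3713, θ = 21.80°; offset = 10.9·tan 21.80° = 4.359 m.
Layer 3: sin θ = 0.925·sin 17.6°/0.320 = 0.8740, θ = 60.93°; offset = 20.6·tan 60.93° = 37.059 m.
Σ offsets = 44.209 m.

44 m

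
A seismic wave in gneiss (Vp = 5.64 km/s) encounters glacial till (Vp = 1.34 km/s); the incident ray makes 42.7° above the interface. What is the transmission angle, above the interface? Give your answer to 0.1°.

Convert to the normal: θ₁ = 90° − 42.7° = 47.3°.
sin θ₁/V₁ = sin θ₂/V₂ ⇒ sin θ₂ = 1.34·sin 47.3°/5.64 = 1.34·0.7349/5.64 = 0.1746.
θ₂ = sin⁻¹(0.1746) = 10.06° (from vertical).
From the interface: 90° − 10.06° = 79.94°.

79.9°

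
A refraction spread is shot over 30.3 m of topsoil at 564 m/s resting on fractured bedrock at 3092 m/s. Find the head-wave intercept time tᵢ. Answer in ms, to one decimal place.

105.6 ms

tᵢ = 2h·√(V₂²−V₁²)/(V₁V₂).
√(V₂²−V₁²) = √(3092²−564²) = 3040.1 m/s.
tᵢ = 2·30.3·3040.1/(564·3092) = 0.10564 s.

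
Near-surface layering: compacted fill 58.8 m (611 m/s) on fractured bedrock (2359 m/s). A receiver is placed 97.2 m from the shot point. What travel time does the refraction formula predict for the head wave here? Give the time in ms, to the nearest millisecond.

227 ms

t = x/V₂ + 2h·√(V₂²−V₁²)/(V₁V₂).
√(V₂²−V₁²) = √(2359²−611²) = 2278.5 m/s; delay term = 2·58.8·2278.5/(611·2359) = 0.18590 s.
t = 97.2/2359 + 0.18590 = 0.22711 s.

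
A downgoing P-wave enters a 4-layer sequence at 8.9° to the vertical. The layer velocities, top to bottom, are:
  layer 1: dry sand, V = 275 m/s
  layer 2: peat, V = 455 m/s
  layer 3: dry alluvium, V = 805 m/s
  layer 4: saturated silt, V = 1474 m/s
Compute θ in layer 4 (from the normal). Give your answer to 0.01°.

56.02°

Ray parameter p = sin 8.9° / 275 = 5.6258e-04 s/m.
sin θ_4 = p·V_4 = 5.6258e-04 × 1474 = 0.8292.
θ_4 = 56.02° from the vertical.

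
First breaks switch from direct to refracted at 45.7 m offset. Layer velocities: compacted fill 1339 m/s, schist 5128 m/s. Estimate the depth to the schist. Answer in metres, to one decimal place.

h = (x_cross/2)·√((V₂−V₁)/(V₂+V₁)).
(V₂−V₁)/(V₂+V₁) = (5128−1339)/(5128+1339) = 0.5859; √ = 0.7654.
h = (45.7/2)·0.7654 = 17.49 m.

17.5 m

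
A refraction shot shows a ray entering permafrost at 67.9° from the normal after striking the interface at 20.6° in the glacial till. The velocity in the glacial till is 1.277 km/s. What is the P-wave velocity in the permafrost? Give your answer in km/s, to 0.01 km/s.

3.36 km/s

Snell's law: sin 20.6°/V₁ = sin 67.9°/V₂.
V₂ = V₁·sin 67.9°/sin 20.6° = 1.277 × 2.6334 = 3.36 km/s.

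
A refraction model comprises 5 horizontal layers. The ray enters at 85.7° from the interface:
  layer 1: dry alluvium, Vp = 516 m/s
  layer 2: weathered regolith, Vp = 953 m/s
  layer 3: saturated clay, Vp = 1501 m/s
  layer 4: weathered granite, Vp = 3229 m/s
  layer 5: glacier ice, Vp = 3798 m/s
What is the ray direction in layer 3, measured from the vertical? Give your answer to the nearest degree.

13°

From the normal: θ₁ = 90° − 85.7° = 4.3°.
Ray parameter p = sin 4.3° / 516 = 1.4531e-04 s/m.
sin θ_3 = p·V_3 = 1.4531e-04 × 1501 = 0.2181.
θ_3 = arcsin 0.2181 = 12.60°.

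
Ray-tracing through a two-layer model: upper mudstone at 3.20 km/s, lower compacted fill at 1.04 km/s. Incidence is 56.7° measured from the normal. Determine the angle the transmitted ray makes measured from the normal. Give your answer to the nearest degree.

16°

sin θ₁/V₁ = sin θ₂/V₂ ⇒ sin θ₂ = 1.04·sin 56.7°/3.20 = 1.04·0.8358/3.20 = 0.2716.
θ₂ = arcsin 0.2716 = 15.76° from the normal.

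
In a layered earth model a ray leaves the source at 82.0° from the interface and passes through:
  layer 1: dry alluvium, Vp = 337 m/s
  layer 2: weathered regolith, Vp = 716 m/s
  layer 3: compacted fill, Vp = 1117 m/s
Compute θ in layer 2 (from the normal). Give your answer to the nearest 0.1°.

From the normal: θ₁ = 90° − 82.0° = 8.0°.
Ray parameter p = sin 8.0° / 337 = 4.1298e-04 s/m.
sin θ_2 = p·V_2 = 4.1298e-04 × 716 = 0.2957.
θ_2 = arcsin 0.2957 = 17.20°.

17.2°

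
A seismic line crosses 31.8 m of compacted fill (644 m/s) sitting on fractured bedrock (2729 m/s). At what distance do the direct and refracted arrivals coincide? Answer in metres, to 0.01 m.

80.89 m

x_cross = 2h·√((V₂+V₁)/(V₂−V₁)).
(V₂+V₁)/(V₂−V₁) = (2729+644)/(2729−644) = 1.6177; √ = 1.2719.
x_cross = 2·31.8·1.2719 = 80.89 m.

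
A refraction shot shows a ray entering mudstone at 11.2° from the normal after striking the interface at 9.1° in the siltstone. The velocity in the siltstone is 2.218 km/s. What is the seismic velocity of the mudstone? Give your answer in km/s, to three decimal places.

2.724 km/s

sin 9.1° = 0.1582; sin 11.2° = 0.1942.
V₂ = V₁·(sin θ₂/sin θ₁) = 2.218·(0.1942/0.1582) = 2.724 km/s.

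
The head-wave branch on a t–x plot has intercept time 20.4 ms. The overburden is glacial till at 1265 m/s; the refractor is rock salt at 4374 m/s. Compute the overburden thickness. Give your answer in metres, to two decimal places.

13.48 m

θ_c = arcsin(1265/4374) = 16.81°; cos θ_c = 0.9573.
tᵢ = 2h cos θ_c/V₁ ⇒ h = tᵢ·V₁/(2 cos θ_c) = 0.0204·1265/(2·0.9573) = 13.48 m.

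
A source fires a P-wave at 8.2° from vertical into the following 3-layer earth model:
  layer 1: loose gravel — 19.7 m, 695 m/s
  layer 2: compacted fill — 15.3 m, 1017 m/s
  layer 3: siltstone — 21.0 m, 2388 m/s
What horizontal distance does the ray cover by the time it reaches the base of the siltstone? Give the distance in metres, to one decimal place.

17.9 m

Apply Snell's law at each interface; in layer i the horizontal offset is hᵢ·tan θᵢ.
Layer 1: θ = 8.20°; offset = 19.7·tan 8.20° = 2.839 m.
Layer 2: sin θ = 1017·sin 8.2°/695 = 0.2087, θ = 12.05°; offset = 15.3·tan 12.05° = 3.265 m.
Layer 3: sin θ = 2388·sin 8.2°/695 = 0.4901, θ = 29.35°; offset = 21.0·tan 29.35° = 11.806 m.
Summing the layer offsets gives 17.910 m.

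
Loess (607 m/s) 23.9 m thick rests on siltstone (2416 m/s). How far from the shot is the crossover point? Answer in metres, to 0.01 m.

θ_c = arcsin(607/2416) = 14.55°, so cos θ_c = 0.9679 and tᵢ = 2h cos θ_c/V₁ = 0.0762 s.
At crossover x/V₁ = x/V₂ + tᵢ ⇒ x = tᵢ/(1/V₁ − 1/V₂) = 0.07622/(1.6474e-03 − 4.1391e-04) = 61.79 m.

61.79 m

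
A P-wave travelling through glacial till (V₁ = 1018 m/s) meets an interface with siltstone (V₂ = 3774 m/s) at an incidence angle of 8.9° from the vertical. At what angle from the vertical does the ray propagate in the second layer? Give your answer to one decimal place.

sin θ₁/V₁ = sin θ₂/V₂ ⇒ sin θ₂ = 3774·sin 8.9°/1018 = 3774·0.1547/1018 = 0.5736.
θ₂ = sin⁻¹(0.5736) = 35.00° (from vertical).

35.0°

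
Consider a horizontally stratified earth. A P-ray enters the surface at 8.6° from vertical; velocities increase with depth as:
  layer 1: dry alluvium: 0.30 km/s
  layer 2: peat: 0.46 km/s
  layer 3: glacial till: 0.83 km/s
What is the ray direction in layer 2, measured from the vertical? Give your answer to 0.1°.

13.3°

Snell's law across each interface conserves sin θ / V, so sin θ_2 = V_2·sin θ₁/V₁.
sin θ_2 = 0.46 × sin 8.6° / 0.30 = 0.2293.
θ_2 = 13.26° from the vertical.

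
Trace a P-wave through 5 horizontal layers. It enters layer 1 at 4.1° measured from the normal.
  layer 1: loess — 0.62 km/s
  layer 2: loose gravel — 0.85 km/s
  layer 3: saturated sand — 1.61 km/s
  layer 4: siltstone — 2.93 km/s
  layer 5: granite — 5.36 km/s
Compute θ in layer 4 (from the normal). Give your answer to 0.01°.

19.75°

Ray parameter p = sin 4.1° / 0.62 = 1.1532e-01 s/km.
sin θ_4 = p·V_4 = 1.1532e-01 × 2.93 = 0.3379.
θ_4 = arcsin 0.3379 = 19.75°.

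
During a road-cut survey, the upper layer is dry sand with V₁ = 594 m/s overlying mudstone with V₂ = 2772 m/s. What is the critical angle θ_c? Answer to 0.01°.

12.37°

Critical incidence: sin θ_c = V₁/V₂ = 594/2772 = 0.2143.
θ_c = arcsin 0.2143 = 12.37°.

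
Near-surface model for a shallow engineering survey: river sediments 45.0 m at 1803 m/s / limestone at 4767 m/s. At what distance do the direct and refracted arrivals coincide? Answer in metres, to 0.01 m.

x_cross = 2h·√((V₂+V₁)/(V₂−V₁)).
(V₂+V₁)/(V₂−V₁) = (4767+1803)/(4767−1803) = 2.2166; √ = 1.4888.
x_cross = 2·45.0·1.4888 = 133.99 m.

133.99 m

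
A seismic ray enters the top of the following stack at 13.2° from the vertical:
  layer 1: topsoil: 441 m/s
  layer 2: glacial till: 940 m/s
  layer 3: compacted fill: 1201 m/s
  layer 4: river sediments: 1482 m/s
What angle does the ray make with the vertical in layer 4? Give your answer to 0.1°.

Ray parameter p = sin 13.2° / 441 = 5.1780e-04 s/m.
sin θ_4 = p·V_4 = 5.1780e-04 × 1482 = 0.7674.
θ_4 = 50.12° from the vertical.

50.1°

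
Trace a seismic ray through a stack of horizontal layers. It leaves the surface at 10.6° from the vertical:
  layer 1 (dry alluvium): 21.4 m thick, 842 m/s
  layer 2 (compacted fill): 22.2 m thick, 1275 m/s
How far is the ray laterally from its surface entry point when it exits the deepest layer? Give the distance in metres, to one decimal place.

10.4 m

Ray parameter p = sin 10.6° / 842 m/s = 2.1847e-04 s/m.
Layer 1: θ = 10.60°; offset = 21.4·tan 10.60° = 4.005 m.
Layer 2: sin θ = p·1275 = 0.2785 → θ = 16.17°; offset = 22.2·tan 16.17° = 6.439 m.
Σ offsets = 10.444 m.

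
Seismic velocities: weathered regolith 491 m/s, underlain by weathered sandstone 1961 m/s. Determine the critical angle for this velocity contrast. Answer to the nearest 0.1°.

14.5°

At critical incidence the refracted ray runs along the interface (θ₂ = 90°), so sin θ_c = V₁/V₂.
θ_c = arcsin(491/1961) = arcsin 0.2504 = 14.50°.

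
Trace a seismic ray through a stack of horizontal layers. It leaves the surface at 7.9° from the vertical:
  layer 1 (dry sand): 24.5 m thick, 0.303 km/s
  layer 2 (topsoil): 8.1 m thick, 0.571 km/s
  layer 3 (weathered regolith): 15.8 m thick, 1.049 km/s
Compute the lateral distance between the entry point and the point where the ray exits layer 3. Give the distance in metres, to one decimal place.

Ray parameter p = sin 7.9° / 0.303 km/s = 4.5361e-01 s/km.
Layer 1: θ = 7.90°; offset = 24.5·tan 7.90° = 3.400 m.
Layer 2: sin θ = p·0.571 = 0.2590 → θ = 15.01°; offset = 8.1·tan 15.01° = 2.172 m.
Layer 3: sin θ = p·1.049 = 0.4758 → θ = 28.41°; offset = 15.8·tan 28.41° = 8.548 m.
Σ offsets = 14.120 m.

14.1 m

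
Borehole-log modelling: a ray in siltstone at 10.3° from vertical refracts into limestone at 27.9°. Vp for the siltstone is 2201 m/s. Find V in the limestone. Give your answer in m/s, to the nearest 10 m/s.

5760 m/s

Snell's law: sin 10.3°/V₁ = sin 27.9°/V₂.
V₂ = V₁·sin 27.9°/sin 10.3° = 2201 × 2.6170 = 5760.07 m/s.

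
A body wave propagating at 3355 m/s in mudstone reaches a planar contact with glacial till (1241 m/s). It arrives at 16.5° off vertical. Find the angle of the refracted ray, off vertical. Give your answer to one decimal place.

6.0°

Snell's law: sin θ₂ = (V₂/V₁)·sin θ₁ = (1241/3355)·sin 16.5° = 0.1051.
θ₂ = arcsin 0.1051 = 6.03° from the normal.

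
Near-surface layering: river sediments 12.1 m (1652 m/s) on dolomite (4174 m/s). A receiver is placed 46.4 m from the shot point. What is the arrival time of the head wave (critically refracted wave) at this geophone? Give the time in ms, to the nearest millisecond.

25 ms

t = x/V₂ + 2h·√(V₂²−V₁²)/(V₁V₂).
√(V₂²−V₁²) = √(4174²−1652²) = 3833.2 m/s; delay term = 2·12.1·3833.2/(1652·4174) = 0.01345 s.
t = 46.4/4174 + 0.01345 = 0.02457 s.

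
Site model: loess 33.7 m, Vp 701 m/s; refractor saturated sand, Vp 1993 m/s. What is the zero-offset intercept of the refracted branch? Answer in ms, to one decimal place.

90.0 ms

θ_c = arcsin(V₁/V₂) = arcsin(701/1993) = 20.59°; cos θ_c = 0.9361.
tᵢ = 2h·cos θ_c / V₁ = 2·33.7·0.9361 / 701 = 0.09000 s.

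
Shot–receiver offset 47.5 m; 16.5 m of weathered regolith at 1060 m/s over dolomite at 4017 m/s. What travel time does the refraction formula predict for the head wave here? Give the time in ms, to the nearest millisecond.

θ_c = arcsin(V₁/V₂) = arcsin(1060/4017) = 15.30°, cos θ_c = 0.9646.
Intercept time tᵢ = 2h cos θ_c / V₁ = 2·16.5·0.9646/1060 = 0.03003 s.
t = x/V₂ + tᵢ = 47.5/4017 + 0.03003 = 0.04185 s.

42 ms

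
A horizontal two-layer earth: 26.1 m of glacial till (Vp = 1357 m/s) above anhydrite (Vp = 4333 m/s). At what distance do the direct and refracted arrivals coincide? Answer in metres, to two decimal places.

x_cross = 2h·√((V₂+V₁)/(V₂−V₁)).
(V₂+V₁)/(V₂−V₁) = (4333+1357)/(4333−1357) = 1.9120; √ = 1.3827.
x_cross = 2·26.1·1.3827 = 72.18 m.

72.18 m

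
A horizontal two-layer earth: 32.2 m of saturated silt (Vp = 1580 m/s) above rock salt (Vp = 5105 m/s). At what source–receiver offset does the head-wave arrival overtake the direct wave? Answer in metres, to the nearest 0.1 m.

θ_c = arcsin(1580/5105) = 18.03°, so cos θ_c = 0.9509 and tᵢ = 2h cos θ_c/V₁ = 0.0388 s.
At crossover x/V₁ = x/V₂ + tᵢ ⇒ x = tᵢ/(1/V₁ − 1/V₂) = 0.03876/(6.3291e-04 − 1.9589e-04) = 88.69 m.

88.7 m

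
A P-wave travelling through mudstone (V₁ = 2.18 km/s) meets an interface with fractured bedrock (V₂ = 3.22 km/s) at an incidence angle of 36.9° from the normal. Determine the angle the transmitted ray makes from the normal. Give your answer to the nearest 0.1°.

Snell's law: sin θ₂ = (V₂/V₁)·sin θ₁ = (3.22/2.18)·sin 36.9° = 0.8869.
θ₂ = sin⁻¹(0.8869) = 62.48° (from vertical).

62.5°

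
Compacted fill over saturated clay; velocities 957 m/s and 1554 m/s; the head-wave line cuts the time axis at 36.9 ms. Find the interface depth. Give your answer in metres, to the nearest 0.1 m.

22.4 m

h = tᵢ·V₁·V₂ / (2·√(V₂²−V₁²)).
√(V₂²−V₁²) = √(1554² − 957²) = 1224.4 m/s.
h = 0.0369 s × 957 × 1554 / (2 × 1224.4) = 22.41 m.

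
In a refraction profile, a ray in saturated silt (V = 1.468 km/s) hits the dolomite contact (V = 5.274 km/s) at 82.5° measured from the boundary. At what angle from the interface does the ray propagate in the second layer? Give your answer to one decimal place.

Angle from the normal: 90° − 82.5° = 7.5°.
Snell's law: sin θ₂ = (V₂/V₁)·sin θ₁ = (5.274/1.468)·sin 7.5° = 0.4689.
θ₂ = sin⁻¹(0.4689) = 27.97° (from vertical).
From the interface: 90° − 27.97° = 62.03°.

62.0°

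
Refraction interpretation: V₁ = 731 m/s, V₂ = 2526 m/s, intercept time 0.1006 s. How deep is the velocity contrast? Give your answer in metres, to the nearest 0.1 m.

θ_c = arcsin(731/2526) = 16.82°; cos θ_c = 0.9572.
tᵢ = 2h cos θ_c/V₁ ⇒ h = tᵢ·V₁/(2 cos θ_c) = 0.1006·731/(2·0.9572) = 38.41 m.

38.4 m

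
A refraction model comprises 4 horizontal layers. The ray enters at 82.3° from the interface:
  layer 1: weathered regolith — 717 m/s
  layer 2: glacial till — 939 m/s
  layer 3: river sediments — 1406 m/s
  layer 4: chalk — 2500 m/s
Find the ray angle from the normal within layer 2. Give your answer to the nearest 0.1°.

10.1°

From the normal: θ₁ = 90° − 82.3° = 7.7°.
Ray parameter p = sin 7.7° / 717 = 1.8687e-04 s/m.
sin θ_2 = p·V_2 = 1.8687e-04 × 939 = 0.1755.
θ_2 = arcsin 0.1755 = 10.11°.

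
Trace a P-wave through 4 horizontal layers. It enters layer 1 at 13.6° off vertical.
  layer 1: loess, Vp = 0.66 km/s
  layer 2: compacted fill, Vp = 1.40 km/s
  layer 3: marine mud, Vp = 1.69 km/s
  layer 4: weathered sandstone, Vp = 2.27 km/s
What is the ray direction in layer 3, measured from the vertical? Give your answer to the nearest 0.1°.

37.0°

Snell's law across each interface conserves sin θ / V, so sin θ_3 = V_3·sin θ₁/V₁.
sin θ_3 = 1.69 × sin 13.6° / 0.66 = 0.6021.
θ_3 = 37.02° from the vertical.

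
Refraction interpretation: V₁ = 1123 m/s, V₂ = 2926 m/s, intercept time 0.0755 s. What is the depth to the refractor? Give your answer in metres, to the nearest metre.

θ_c = arcsin(1123/2926) = 22.57°; cos θ_c = 0.9234.
tᵢ = 2h cos θ_c/V₁ ⇒ h = tᵢ·V₁/(2 cos θ_c) = 0.0755·1123/(2·0.9234) = 45.91 m.

46 m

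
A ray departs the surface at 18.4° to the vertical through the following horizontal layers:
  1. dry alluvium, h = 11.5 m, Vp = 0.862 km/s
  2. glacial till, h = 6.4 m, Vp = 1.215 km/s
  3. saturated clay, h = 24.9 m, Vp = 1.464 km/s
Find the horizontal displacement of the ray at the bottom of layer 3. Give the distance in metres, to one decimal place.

22.8 m

p = sin θ₁/V₁ = sin 18.4°/0.862 = 3.6618e-01 s/km is conserved through the stack.
Layer 1: θ = 18.40°; offset = 11.5·tan 18.40° = 3.826 m.
Layer 2: sin θ = p·1.215 = 0.4449 → θ = 26.42°; offset = 6.4·tan 26.42° = 3.179 m.
Layer 3: sin θ = p·1.464 = 0.5361 → θ = 32.42°; offset = 24.9·tan 32.42° = 15.813 m.
Σ offsets = 22.818 m.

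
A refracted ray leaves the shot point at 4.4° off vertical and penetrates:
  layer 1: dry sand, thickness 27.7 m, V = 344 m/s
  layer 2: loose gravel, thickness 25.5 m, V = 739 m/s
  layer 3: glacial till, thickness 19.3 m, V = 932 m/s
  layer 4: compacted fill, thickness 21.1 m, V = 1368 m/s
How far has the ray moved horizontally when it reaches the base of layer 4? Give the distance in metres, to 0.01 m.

17.25 m

Apply Snell's law at each interface; in layer i the horizontal offset is hᵢ·tan θᵢ.
Layer 1: θ = 4.40°; offset = 27.7·tan 4.40° = 2.1314 m.
Layer 2: sin θ = 739·sin 4.4°/344 = 0.1648, θ = 9.49°; offset = 25.5·tan 9.49° = 4.2610 m.
Layer 3: sin θ = 932·sin 4.4°/344 = 0.2079, θ = 12.00°; offset = 19.3·tan 12.00° = 4.1012 m.
Layer 4: sin θ = 1368·sin 4.4°/344 = 0.3051, θ = 17.76°; offset = 21.1·tan 17.76° = 6.7597 m.
Total horizontal offset = 17.2533 m.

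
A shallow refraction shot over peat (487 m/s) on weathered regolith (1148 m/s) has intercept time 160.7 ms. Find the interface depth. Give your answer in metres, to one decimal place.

43.2 m

θ_c = arcsin(487/1148) = 25.10°; cos θ_c = 0.9056.
tᵢ = 2h cos θ_c/V₁ ⇒ h = tᵢ·V₁/(2 cos θ_c) = 0.1607·487/(2·0.9056) = 43.21 m.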